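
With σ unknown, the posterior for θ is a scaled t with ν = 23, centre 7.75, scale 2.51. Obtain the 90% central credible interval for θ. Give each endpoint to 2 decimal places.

[3.45, 12.05]

The t_23 distribution is symmetric; the 90% interval is 7.75 ± t·2.51 with t_{0.95,23} = 1.714.
Half-width: 1.714 × 2.51 = 4.30.
7.75 − 4.30 = 3.45; 7.75 + 4.30 = 12.05.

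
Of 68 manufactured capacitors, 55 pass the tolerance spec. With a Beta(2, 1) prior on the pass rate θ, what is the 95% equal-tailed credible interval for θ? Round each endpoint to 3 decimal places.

[0.703, 0.886]

Posterior: Beta(2+55, 1+13) = Beta(57, 14).
Equal-tailed 95% interval: the 0.025 and 0.975 quantiles of Beta(57, 14).
Posterior mean ≈ 0.803, SD ≈ 0.047; a Normal approximation gives roughly [0.711, 0.895].
Exact: F⁻¹(0.025) = 0.703; F⁻¹(0.975) = 0.886.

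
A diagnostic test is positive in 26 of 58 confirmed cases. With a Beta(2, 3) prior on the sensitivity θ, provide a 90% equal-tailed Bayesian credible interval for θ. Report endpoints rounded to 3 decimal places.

Posterior: Beta(2+26, 3+32) = Beta(28, 35).
Equal-tailed 90% interval: the 0.05 and 0.95 quantiles of Beta(28, 35).
Posterior mean ≈ 0.444, SD ≈ 0.062; a Normal approximation gives roughly [0.342, 0.547].
Exact: F⁻¹(0.05) = 0.343; F⁻¹(0.95) = 0.548.

[0.343, 0.548]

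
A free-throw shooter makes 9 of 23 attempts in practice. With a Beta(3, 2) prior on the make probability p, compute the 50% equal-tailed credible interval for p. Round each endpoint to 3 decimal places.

[0.364, 0.491]

Posterior: Beta(3+9, 2+14) = Beta(12, 16).
Equal-tailed 50% interval: the 0.25 and 0.75 quantiles of Beta(12, 16).
Posterior mean ≈ 0.429, SD ≈ 0.092; a Normal approximation gives roughly [0.367, 0.491].
Exact: F⁻¹(0.25) = 0.364; F⁻¹(0.75) = 0.491.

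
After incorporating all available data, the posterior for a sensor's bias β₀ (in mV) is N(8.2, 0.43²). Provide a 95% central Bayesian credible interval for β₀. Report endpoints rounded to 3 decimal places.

[7.357, 9.043]

The posterior is symmetric, so the 95% equal-tailed interval is β₀ = 8.2 ± z·0.43 with z = 1.960.
Half-width: 1.960 × 0.43 = 0.843.
8.2 − 0.843 = 7.357; 8.2 + 0.843 = 9.043.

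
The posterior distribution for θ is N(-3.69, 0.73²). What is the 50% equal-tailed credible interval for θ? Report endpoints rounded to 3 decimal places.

[-4.182, -3.198]

The posterior is symmetric, so the 50% equal-tailed interval is θ = -3.69 ± z·0.73 with z = 0.674.
Half-width: 0.674 × 0.73 = 0.492.
-3.69 − 0.492 = -4.182; -3.69 + 0.492 = -3.198.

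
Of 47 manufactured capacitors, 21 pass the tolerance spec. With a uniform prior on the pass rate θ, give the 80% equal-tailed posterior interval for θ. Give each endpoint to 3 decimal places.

[0.359, 0.540]

Posterior: Beta(1+21, 1+26) = Beta(22, 27).
Equal-tailed 80% interval: the 0.1 and 0.9 quantiles of Beta(22, 27).
Posterior mean ≈ 0.449, SD ≈ 0.070; a Normal approximation gives roughly [0.359, 0.539].
Exact: F⁻¹(0.1) = 0.359; F⁻¹(0.9) = 0.540.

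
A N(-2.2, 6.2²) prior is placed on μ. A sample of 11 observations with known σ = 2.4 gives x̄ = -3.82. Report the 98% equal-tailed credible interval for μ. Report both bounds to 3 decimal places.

Posterior precision = 1/6.2² + 11/2.4² = 0.0260 + 1.9097 = 1.9357, so posterior SD = 0.7187.
Posterior mean = (-2.2/6.2² + 11·-3.82/2.4²) / 1.9357 = -3.7982.
Interval: -3.7982 ± 2.326 × 0.7187 → [-5.470, -2.126].

[-5.470, -2.126]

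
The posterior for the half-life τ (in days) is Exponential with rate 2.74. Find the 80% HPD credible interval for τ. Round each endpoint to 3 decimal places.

The exponential density is strictly decreasing on [0, ∞), so the HPD interval is anchored at 0: [0, q] with P(τ ≤ q) = 0.80.
q = −ln(1 − 0.80) / 2.74 = 1.6094 / 2.74 = 0.587.

[0.000, 0.587]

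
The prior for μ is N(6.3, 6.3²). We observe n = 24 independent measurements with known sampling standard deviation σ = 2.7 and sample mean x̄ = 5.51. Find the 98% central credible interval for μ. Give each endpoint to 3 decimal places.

[4.239, 6.793]

Posterior precision = 1/6.3² + 24/2.7² = 0.0252 + 3.2922 = 3.3174, so posterior SD = 0.5490.
Posterior mean = (6.3/6.3² + 24·5.51/2.7²) / 3.3174 = 5.5160.
Interval: 5.5160 ± 2.326 × 0.5490 → [4.239, 6.793].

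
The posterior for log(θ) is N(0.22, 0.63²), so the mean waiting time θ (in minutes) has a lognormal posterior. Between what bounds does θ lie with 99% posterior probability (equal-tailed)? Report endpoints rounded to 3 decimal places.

On the log scale the 99% interval is 0.22 ± 2.576 × 0.63 = [-1.4028, 1.8428].
Exponentiate: [e^-1.4028, e^1.8428] = [0.246, 6.314].

[0.246, 6.314]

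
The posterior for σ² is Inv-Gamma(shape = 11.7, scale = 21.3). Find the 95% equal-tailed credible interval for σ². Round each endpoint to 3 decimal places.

[1.104, 3.558]

Inverse-Gamma(11.7, 21.3) quantiles: F⁻¹(0.025) and F⁻¹(0.975).
Equivalently, 1/σ² ~ Gamma(11.7, rate = 21.3); invert its 0.975 and 0.025 quantiles.
Posterior mean ≈ 1.991, SD ≈ 0.639; a Normal approximation gives roughly [0.738, 3.243].
Exact: lower = 1.104; upper = 3.558.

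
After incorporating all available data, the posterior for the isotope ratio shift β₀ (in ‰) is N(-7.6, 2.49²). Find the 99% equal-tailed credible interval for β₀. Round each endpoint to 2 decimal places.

[-14.01, -1.19]

The posterior is symmetric, so the 99% equal-tailed interval is β₀ = -7.6 ± z·2.49 with z = 2.576.
Half-width: 2.576 × 2.49 = 6.41.
-7.6 − 6.41 = -14.01; -7.6 + 6.41 = -1.19.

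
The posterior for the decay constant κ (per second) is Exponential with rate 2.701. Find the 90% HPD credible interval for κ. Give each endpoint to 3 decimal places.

[0.000, 0.852]

The exponential density is strictly decreasing on [0, ∞), so the HPD interval is anchored at 0: [0, q] with P(κ ≤ q) = 0.90.
q = −ln(1 − 0.90) / 2.701 = 2.3026 / 2.701 = 0.852.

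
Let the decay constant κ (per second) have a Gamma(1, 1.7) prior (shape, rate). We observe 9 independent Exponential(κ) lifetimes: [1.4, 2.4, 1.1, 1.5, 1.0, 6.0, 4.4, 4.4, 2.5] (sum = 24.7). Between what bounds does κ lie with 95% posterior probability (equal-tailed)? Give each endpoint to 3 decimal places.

[0.182, 0.647]

Posterior: Gamma(1+9, 1.7+24.7) = Gamma(10, 26.4) (shape, rate).
Equal-tailed 95% interval: Gamma(10, 26.4) quantiles at 0.025 and 0.975.
Posterior mean ≈ 0.379, SD ≈ 0.120; a Normal approximation gives roughly [0.144, 0.614].
Exact: lower = 0.182; upper = 0.647.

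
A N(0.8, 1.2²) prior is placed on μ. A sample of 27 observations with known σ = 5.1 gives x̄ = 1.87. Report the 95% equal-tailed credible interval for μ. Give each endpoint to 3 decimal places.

Posterior precision = 1/1.2² + 27/5.1² = 0.6944 + 1.0381 = 1.7325, so posterior SD = 0.7597.
Posterior mean = (0.8/1.2² + 27·1.87/5.1²) / 1.7325 = 1.4411.
Interval: 1.4411 ± 1.960 × 0.7597 → [-0.048, 2.930].

[-0.048, 2.930]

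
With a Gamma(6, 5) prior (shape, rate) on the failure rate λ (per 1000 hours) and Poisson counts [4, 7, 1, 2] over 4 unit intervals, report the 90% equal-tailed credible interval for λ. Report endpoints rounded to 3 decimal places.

[1.473, 3.098]

Posterior: Gamma(6+14, 5+4) = Gamma(20, 9) (shape, rate).
Equal-tailed 90% interval: Gamma(20, 9) quantiles at 0.05 and 0.95.
Posterior mean ≈ 2.222, SD ≈ 0.497; a Normal approximation gives roughly [1.405, 3.040].
Exact: lower = 1.473; upper = 3.098.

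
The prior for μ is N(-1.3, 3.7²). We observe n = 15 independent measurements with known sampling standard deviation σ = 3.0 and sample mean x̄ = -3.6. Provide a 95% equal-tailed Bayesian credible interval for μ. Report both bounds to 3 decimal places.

[-4.989, -2.017]

Posterior precision = 1/3.7² + 15/3.0² = 0.0730 + 1.6667 = 1.7397, so posterior SD = 0.7582.
Posterior mean = (-1.3/3.7² + 15·-3.6/3.0²) / 1.7397 = -3.5034.
Interval: -3.5034 ± 1.960 × 0.7582 → [-4.989, -2.017].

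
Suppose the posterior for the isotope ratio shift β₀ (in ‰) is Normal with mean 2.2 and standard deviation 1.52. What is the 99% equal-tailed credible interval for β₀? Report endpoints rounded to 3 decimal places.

[-1.715, 6.115]

The posterior is symmetric, so the 99% equal-tailed interval is β₀ = 2.2 ± z·1.52 with z = 2.576.
Half-width: 2.576 × 1.52 = 3.915.
2.2 − 3.915 = -1.715; 2.2 + 3.915 = 6.115.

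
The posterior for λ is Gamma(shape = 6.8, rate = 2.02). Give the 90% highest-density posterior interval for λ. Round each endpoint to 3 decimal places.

The posterior is unimodal and skewed, so the HPD interval has equal density at both endpoints and is the shortest 90% interval.
Solving f(1.313) = f(5.344) with F(5.344) − F(1.313) = 0.90 gives [1.313, 5.344].
For comparison, the equal-tailed interval is [1.559, 5.732]; the HPD is narrower and shifted toward the mode.

[1.313, 5.344]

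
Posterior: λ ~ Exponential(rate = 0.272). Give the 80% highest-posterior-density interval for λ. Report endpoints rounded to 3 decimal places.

The exponential density is strictly decreasing on [0, ∞), so the HPD interval is anchored at 0: [0, q] with P(λ ≤ q) = 0.80.
q = −ln(1 − 0.80) / 0.272 = 1.6094 / 0.272 = 5.917.

[0.000, 5.917]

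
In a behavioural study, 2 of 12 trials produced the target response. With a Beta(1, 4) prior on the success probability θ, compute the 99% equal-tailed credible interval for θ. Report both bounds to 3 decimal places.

Posterior: Beta(1+2, 4+10) = Beta(3, 14).
Equal-tailed 99% interval: the 0.005 and 0.995 quantiles of Beta(3, 14).
Posterior mean ≈ 0.176, SD ≈ 0.090; a Normal approximation gives roughly [-0.055, 0.408].
Exact: F⁻¹(0.005) = 0.022; F⁻¹(0.995) = 0.463.

[0.022, 0.463]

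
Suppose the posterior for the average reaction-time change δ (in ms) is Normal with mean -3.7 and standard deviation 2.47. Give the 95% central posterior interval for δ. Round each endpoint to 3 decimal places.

[-8.541, 1.141]

The posterior is symmetric, so the 95% equal-tailed interval is δ = -3.7 ± z·2.47 with z = 1.960.
Half-width: 1.960 × 2.47 = 4.841.
-3.7 − 4.841 = -8.541; -3.7 + 4.841 = 1.141.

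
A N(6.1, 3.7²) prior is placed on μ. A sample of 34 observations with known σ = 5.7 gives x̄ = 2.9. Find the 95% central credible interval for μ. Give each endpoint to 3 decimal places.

Posterior precision = 1/3.7² + 34/5.7² = 0.0730 + 1.0465 = 1.1195, so posterior SD = 0.9451.
Posterior mean = (6.1/3.7² + 34·2.9/5.7²) / 1.1195 = 3.1088.
Interval: 3.1088 ± 1.960 × 0.9451 → [1.256, 4.961].

[1.256, 4.961]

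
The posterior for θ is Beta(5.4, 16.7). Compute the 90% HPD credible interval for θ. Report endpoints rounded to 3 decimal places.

[0.098, 0.386]

The posterior is unimodal and skewed, so the HPD interval has equal density at both endpoints and is the shortest 90% interval.
Solving f(0.098) = f(0.386) with F(0.386) − F(0.098) = 0.90 gives [0.098, 0.386].
For comparison, the equal-tailed interval is [0.111, 0.404]; the HPD is narrower and shifted toward the mode.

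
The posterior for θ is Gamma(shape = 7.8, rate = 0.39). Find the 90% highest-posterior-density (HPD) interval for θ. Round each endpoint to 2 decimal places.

The posterior is unimodal and skewed, so the HPD interval has equal density at both endpoints and is the shortest 90% interval.
Solving f(8.54) = f(31.05) with F(31.05) − F(8.54) = 0.90 gives [8.54, 31.05].
For comparison, the equal-tailed interval is [9.85, 33.05]; the HPD is narrower and shifted toward the mode.

[8.54, 31.05]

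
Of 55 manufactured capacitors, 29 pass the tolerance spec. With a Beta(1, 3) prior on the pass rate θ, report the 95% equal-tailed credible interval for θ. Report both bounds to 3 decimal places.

[0.382, 0.634]

Posterior: Beta(1+29, 3+26) = Beta(30, 29).
Equal-tailed 95% interval: the 0.025 and 0.975 quantiles of Beta(30, 29).
Posterior mean ≈ 0.508, SD ≈ 0.065; a Normal approximation gives roughly [0.382, 0.635].
Exact: F⁻¹(0.025) = 0.382; F⁻¹(0.975) = 0.634.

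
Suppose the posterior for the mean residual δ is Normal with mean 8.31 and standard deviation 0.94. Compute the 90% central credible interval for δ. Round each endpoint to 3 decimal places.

The posterior is symmetric, so the 90% equal-tailed interval is δ = 8.31 ± z·0.94 with z = 1.645.
Half-width: 1.645 × 0.94 = 1.546.
8.31 − 1.546 = 6.764; 8.31 + 1.546 = 9.856.

[6.764, 9.856]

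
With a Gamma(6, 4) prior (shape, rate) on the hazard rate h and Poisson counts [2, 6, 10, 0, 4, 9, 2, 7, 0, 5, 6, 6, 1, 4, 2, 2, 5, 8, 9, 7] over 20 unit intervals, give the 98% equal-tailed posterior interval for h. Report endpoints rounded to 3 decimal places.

[3.296, 5.243]

Posterior: Gamma(6+95, 4+20) = Gamma(101, 24) (shape, rate).
Equal-tailed 98% interval: Gamma(101, 24) quantiles at 0.01 and 0.99.
Posterior mean ≈ 4.208, SD ≈ 0.419; a Normal approximation gives roughly [3.234, 5.182].
Exact: lower = 3.296; upper = 5.243.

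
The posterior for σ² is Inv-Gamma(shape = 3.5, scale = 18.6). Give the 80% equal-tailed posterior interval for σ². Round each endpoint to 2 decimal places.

[3.10, 13.13]

Inverse-Gamma(3.5, 18.6) quantiles: F⁻¹(0.1) and F⁻¹(0.9).
Equivalently, 1/σ² ~ Gamma(3.5, rate = 18.6); invert its 0.9 and 0.1 quantiles.
Posterior mean ≈ 7.44, SD ≈ 6.07; a Normal approximation gives roughly [-0.35, 15.23].
Exact: lower = 3.10; upper = 13.13.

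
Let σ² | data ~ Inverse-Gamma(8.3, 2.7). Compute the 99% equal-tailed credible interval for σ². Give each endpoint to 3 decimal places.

Inverse-Gamma(8.3, 2.7) quantiles: F⁻¹(0.005) and F⁻¹(0.995).
Equivalently, 1/σ² ~ Gamma(8.3, rate = 2.7); invert its 0.995 and 0.005 quantiles.
Posterior mean ≈ 0.370, SD ≈ 0.147; a Normal approximation gives roughly [-0.010, 0.749].
Exact: lower = 0.154; upper = 0.987.

[0.154, 0.987]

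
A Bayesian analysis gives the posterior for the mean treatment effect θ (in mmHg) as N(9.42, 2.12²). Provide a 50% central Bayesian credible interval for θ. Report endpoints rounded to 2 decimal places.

[7.99, 10.85]

The posterior is symmetric, so the 50% equal-tailed interval is θ = 9.42 ± z·2.12 with z = 0.674.
Half-width: 0.674 × 2.12 = 1.43.
9.42 − 1.43 = 7.99; 9.42 + 1.43 = 10.85.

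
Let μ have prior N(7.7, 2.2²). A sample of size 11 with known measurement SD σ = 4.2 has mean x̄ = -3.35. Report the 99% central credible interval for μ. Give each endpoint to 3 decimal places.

Posterior precision = 1/2.2² + 11/4.2² = 0.2066 + 0.6236 = 0.8302, so posterior SD = 1.0975.
Posterior mean = (7.7/2.2² + 11·-3.35/4.2²) / 0.8302 = -0.6000.
Interval: -0.6000 ± 2.576 × 1.0975 → [-3.427, 2.227].

[-3.427, 2.227]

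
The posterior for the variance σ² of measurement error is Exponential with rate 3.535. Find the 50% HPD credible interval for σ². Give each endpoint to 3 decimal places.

The exponential density is strictly decreasing on [0, ∞), so the HPD interval is anchored at 0: [0, q] with P(σ² ≤ q) = 0.50.
q = −ln(1 − 0.50) / 3.535 = 0.6931 / 3.535 = 0.196.

[0.000, 0.196]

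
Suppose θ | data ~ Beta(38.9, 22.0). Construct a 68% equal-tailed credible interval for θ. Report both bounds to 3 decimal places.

Posterior: Beta(38.9, 22.0).
Equal-tailed 68% interval: the 0.16 and 0.84 quantiles of Beta(38.9, 22.0).
Posterior mean ≈ 0.639, SD ≈ 0.061; a Normal approximation gives roughly [0.578, 0.699].
Exact: F⁻¹(0.16) = 0.578; F⁻¹(0.84) = 0.700.

[0.578, 0.700]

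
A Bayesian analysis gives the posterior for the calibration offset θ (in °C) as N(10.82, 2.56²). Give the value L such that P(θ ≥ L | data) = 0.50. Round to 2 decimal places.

Need L with P(θ ≥ L) = 0.50: L = 10.82 − z_{0.5}·2.56.
z = 0.000; L = 10.82 − 0.000 × 2.56 = 10.82.

10.82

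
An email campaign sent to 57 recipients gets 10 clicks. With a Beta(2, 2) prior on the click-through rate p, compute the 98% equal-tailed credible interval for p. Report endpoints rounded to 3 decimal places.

[0.095, 0.327]

Posterior: Beta(2+10, 2+47) = Beta(12, 49).
Equal-tailed 98% interval: the 0.01 and 0.99 quantiles of Beta(12, 49).
Posterior mean ≈ 0.197, SD ≈ 0.050; a Normal approximation gives roughly [0.079, 0.314].
Exact: F⁻¹(0.01) = 0.095; F⁻¹(0.99) = 0.327.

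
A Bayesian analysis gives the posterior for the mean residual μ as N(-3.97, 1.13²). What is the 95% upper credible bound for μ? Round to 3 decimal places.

-2.111

Need U with P(μ ≤ U) = 0.95: U = -3.97 + z_{0.05}·1.13.
z = 1.645; U = -3.97 + 1.645 × 1.13 = -2.111.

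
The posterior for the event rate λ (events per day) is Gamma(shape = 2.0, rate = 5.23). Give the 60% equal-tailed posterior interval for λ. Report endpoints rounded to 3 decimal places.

Posterior: Gamma(shape 2.0, rate 5.23).
Equal-tailed 60% interval: Gamma(2.0, 5.23) quantiles at 0.2 and 0.8.
Posterior mean ≈ 0.382, SD ≈ 0.270; a Normal approximation gives roughly [0.155, 0.610].
Exact: lower = 0.158; upper = 0.573.

[0.158, 0.573]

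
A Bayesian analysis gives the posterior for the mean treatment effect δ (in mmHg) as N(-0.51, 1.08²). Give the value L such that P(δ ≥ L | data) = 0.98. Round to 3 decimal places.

Need L with P(δ ≥ L) = 0.98: L = -0.51 − z_{0.02}·1.08.
z = 2.054; L = -0.51 − 2.054 × 1.08 = -2.728.

-2.728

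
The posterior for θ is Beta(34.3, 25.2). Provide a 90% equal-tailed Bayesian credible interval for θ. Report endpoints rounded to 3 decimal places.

Posterior: Beta(34.3, 25.2).
Equal-tailed 90% interval: the 0.05 and 0.95 quantiles of Beta(34.3, 25.2).
Posterior mean ≈ 0.576, SD ≈ 0.064; a Normal approximation gives roughly [0.472, 0.681].
Exact: F⁻¹(0.05) = 0.470; F⁻¹(0.95) = 0.680.

[0.470, 0.680]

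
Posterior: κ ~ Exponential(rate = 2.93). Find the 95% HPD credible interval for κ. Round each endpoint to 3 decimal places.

The exponential density is strictly decreasing on [0, ∞), so the HPD interval is anchored at 0: [0, q] with P(κ ≤ q) = 0.95.
q = −ln(1 − 0.95) / 2.93 = 2.9957 / 2.93 = 1.022.

[0.000, 1.022]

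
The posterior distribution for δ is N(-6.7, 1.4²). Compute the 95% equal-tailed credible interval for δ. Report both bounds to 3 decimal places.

[-9.444, -3.956]

The posterior is symmetric, so the 95% equal-tailed interval is δ = -6.7 ± z·1.4 with z = 1.960.
Half-width: 1.960 × 1.4 = 2.744.
-6.7 − 2.744 = -9.444; -6.7 + 2.744 = -3.956.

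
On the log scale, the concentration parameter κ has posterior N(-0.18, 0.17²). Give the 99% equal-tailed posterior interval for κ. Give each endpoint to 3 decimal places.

[0.539, 1.294]

On the log scale the 99% interval is -0.18 ± 2.576 × 0.17 = [-0.6179, 0.2579].
Exponentiate: [e^-0.6179, e^0.2579] = [0.539, 1.294].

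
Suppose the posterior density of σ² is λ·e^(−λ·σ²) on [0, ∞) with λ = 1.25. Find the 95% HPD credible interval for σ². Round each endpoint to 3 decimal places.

[0.000, 2.397]

The exponential density is strictly decreasing on [0, ∞), so the HPD interval is anchored at 0: [0, q] with P(σ² ≤ q) = 0.95.
q = −ln(1 − 0.95) / 1.25 = 2.9957 / 1.25 = 2.397.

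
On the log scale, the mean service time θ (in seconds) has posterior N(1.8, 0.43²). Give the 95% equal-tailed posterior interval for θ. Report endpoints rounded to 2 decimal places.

On the log scale the 95% interval is 1.8 ± 1.960 × 0.43 = [0.9572, 2.6428].
Exponentiate: [e^0.9572, e^2.6428] = [2.60, 14.05].

[2.60, 14.05]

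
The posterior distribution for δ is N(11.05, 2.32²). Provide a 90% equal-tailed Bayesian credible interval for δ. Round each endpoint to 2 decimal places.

[7.23, 14.87]

The posterior is symmetric, so the 90% equal-tailed interval is δ = 11.05 ± z·2.32 with z = 1.645.
Half-width: 1.645 × 2.32 = 3.82.
11.05 − 3.82 = 7.23; 11.05 + 3.82 = 14.87.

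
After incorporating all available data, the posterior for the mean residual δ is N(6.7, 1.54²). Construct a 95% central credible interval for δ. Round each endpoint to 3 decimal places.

[3.682, 9.718]

The posterior is symmetric, so the 95% equal-tailed interval is δ = 6.7 ± z·1.54 with z = 1.960.
Half-width: 1.960 × 1.54 = 3.018.
6.7 − 3.018 = 3.682; 6.7 + 3.018 = 9.718.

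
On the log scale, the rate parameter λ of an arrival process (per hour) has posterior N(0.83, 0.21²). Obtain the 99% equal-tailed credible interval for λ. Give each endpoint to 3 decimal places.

[1.335, 3.939]

On the log scale the 99% interval is 0.83 ± 2.576 × 0.21 = [0.2891, 1.3709].
Exponentiate: [e^0.2891, e^1.3709] = [1.335, 3.939].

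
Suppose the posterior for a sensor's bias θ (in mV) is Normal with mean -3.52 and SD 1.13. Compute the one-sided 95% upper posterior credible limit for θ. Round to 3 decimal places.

Need U with P(θ ≤ U) = 0.95: U = -3.52 + z_{0.05}·1.13.
z = 1.645; U = -3.52 + 1.645 × 1.13 = -1.661.

-1.661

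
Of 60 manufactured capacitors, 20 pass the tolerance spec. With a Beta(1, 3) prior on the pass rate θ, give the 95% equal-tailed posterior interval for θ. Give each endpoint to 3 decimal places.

[0.220, 0.447]

Posterior: Beta(1+20, 3+40) = Beta(21, 43).
Equal-tailed 95% interval: the 0.025 and 0.975 quantiles of Beta(21, 43).
Posterior mean ≈ 0.328, SD ≈ 0.058; a Normal approximation gives roughly [0.214, 0.442].
Exact: F⁻¹(0.025) = 0.220; F⁻¹(0.975) = 0.447.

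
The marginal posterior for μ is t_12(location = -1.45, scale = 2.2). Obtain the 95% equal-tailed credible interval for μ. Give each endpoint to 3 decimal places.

[-6.243, 3.343]

The t_12 distribution is symmetric; the 95% interval is -1.45 ± t·2.2 with t_{0.975,12} = 2.179.
Half-width: 2.179 × 2.2 = 4.793.
-1.45 − 4.793 = -6.243; -1.45 + 4.793 = 3.343.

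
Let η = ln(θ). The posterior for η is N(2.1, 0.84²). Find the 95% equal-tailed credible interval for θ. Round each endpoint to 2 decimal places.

On the log scale the 95% interval is 2.1 ± 1.960 × 0.84 = [0.4536, 3.7464].
Exponentiate: [e^0.4536, e^3.7464] = [1.57, 42.37].

[1.57, 42.37]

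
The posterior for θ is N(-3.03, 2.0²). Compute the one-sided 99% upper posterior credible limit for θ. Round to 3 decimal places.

Need U with P(θ ≤ U) = 0.99: U = -3.03 + z_{0.01}·2.0.
z = 2.326; U = -3.03 + 2.326 × 2.0 = 1.623.

1.623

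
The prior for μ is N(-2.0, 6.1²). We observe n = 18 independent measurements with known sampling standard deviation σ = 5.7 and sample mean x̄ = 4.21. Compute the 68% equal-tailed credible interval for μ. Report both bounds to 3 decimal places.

[2.618, 5.227]

Posterior precision = 1/6.1² + 18/5.7² = 0.0269 + 0.5540 = 0.5809, so posterior SD = 1.3121.
Posterior mean = (-2.0/6.1² + 18·4.21/5.7²) / 0.5809 = 3.9227.
Interval: 3.9227 ± 0.994 × 1.3121 → [2.618, 5.227].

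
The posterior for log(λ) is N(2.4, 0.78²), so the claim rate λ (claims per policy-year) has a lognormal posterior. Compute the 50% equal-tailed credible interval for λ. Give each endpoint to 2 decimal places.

[6.51, 18.65]

On the log scale the 50% interval is 2.4 ± 0.674 × 0.78 = [1.8739, 2.9261].
Exponentiate: [e^1.8739, e^2.9261] = [6.51, 18.65].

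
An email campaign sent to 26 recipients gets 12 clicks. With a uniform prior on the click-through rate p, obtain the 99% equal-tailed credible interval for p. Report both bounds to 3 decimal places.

[0.238, 0.700]

Posterior: Beta(1+12, 1+14) = Beta(13, 15).
Equal-tailed 99% interval: the 0.005 and 0.995 quantiles of Beta(13, 15).
Posterior mean ≈ 0.464, SD ≈ 0.093; a Normal approximation gives roughly [0.226, 0.703].
Exact: F⁻¹(0.005) = 0.238; F⁻¹(0.995) = 0.700.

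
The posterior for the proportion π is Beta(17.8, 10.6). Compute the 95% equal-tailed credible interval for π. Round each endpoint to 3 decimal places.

Posterior: Beta(17.8, 10.6).
Equal-tailed 95% interval: the 0.025 and 0.975 quantiles of Beta(17.8, 10.6).
Posterior mean ≈ 0.627, SD ≈ 0.089; a Normal approximation gives roughly [0.452, 0.802].
Exact: F⁻¹(0.025) = 0.445; F⁻¹(0.975) = 0.792.

[0.445, 0.792]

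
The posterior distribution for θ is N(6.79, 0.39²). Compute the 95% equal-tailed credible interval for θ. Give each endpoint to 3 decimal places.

The posterior is symmetric, so the 95% equal-tailed interval is θ = 6.79 ± z·0.39 with z = 1.960.
Half-width: 1.960 × 0.39 = 0.764.
6.79 − 0.764 = 6.026; 6.79 + 0.764 = 7.554.

[6.026, 7.554]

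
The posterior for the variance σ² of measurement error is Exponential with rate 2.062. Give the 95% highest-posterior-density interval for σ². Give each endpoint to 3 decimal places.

[0.000, 1.453]

The exponential density is strictly decreasing on [0, ∞), so the HPD interval is anchored at 0: [0, q] with P(σ² ≤ q) = 0.95.
q = −ln(1 − 0.95) / 2.062 = 2.9957 / 2.062 = 1.453.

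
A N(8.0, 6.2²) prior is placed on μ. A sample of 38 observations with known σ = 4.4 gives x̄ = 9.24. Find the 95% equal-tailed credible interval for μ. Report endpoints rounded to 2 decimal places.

[7.83, 10.61]

Posterior precision = 1/6.2² + 38/4.4² = 0.0260 + 1.9628 = 1.9888, so posterior SD = 0.7091.
Posterior mean = (8.0/6.2² + 38·9.24/4.4²) / 1.9888 = 9.2238.
Interval: 9.2238 ± 1.960 × 0.7091 → [7.83, 10.61].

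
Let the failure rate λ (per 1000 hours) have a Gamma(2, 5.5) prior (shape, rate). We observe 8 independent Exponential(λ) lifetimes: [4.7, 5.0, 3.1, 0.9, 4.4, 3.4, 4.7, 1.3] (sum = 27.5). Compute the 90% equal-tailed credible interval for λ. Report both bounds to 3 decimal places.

Posterior: Gamma(2+8, 5.5+27.5) = Gamma(10, 33.0) (shape, rate).
Equal-tailed 90% interval: Gamma(10, 33.0) quantiles at 0.05 and 0.95.
Posterior mean ≈ 0.303, SD ≈ 0.096; a Normal approximation gives roughly [0.145, 0.461].
Exact: lower = 0.164; upper = 0.476.

[0.164, 0.476]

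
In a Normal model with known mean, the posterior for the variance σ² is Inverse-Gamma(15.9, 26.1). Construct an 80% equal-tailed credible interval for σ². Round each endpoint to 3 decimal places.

[1.233, 2.362]

Inverse-Gamma(15.9, 26.1) quantiles: F⁻¹(0.1) and F⁻¹(0.9).
Equivalently, 1/σ² ~ Gamma(15.9, rate = 26.1); invert its 0.9 and 0.1 quantiles.
Posterior mean ≈ 1.752, SD ≈ 0.470; a Normal approximation gives roughly [1.150, 2.354].
Exact: lower = 1.233; upper = 2.362.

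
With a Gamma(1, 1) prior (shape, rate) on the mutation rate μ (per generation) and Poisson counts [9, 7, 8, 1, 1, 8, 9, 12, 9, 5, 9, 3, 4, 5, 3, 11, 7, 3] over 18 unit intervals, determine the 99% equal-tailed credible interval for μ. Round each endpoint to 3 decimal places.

[4.698, 7.605]

Posterior: Gamma(1+114, 1+18) = Gamma(115, 19) (shape, rate).
Equal-tailed 99% interval: Gamma(115, 19) quantiles at 0.005 and 0.995.
Posterior mean ≈ 6.053, SD ≈ 0.564; a Normal approximation gives roughly [4.599, 7.506].
Exact: lower = 4.698; upper = 7.605.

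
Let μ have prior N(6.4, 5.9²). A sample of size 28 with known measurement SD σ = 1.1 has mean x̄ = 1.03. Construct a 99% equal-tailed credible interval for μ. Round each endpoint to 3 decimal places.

Posterior precision = 1/5.9² + 28/1.1² = 0.0287 + 23.1405 = 23.1692, so posterior SD = 0.2078.
Posterior mean = (6.4/5.9² + 28·1.03/1.1²) / 23.1692 = 1.0367.
Interval: 1.0367 ± 2.576 × 0.2078 → [0.502, 1.572].

[0.502, 1.572]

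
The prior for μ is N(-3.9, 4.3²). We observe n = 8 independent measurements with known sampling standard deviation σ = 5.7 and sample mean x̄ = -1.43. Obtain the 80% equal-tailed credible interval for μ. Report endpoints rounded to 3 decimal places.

[-4.213, 0.464]

Posterior precision = 1/4.3² + 8/5.7² = 0.0541 + 0.2462 = 0.3003, so posterior SD = 1.8248.
Posterior mean = (-3.9/4.3² + 8·-1.43/5.7²) / 0.3003 = -1.8748.
Interval: -1.8748 ± 1.282 × 1.8248 → [-4.213, 0.464].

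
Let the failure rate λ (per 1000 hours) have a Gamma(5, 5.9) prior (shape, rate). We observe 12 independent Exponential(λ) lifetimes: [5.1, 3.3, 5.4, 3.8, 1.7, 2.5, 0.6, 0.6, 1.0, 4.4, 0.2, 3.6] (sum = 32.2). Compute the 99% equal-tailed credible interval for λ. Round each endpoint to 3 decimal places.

Posterior: Gamma(5+12, 5.9+32.2) = Gamma(17, 38.1) (shape, rate).
Equal-tailed 99% interval: Gamma(17, 38.1) quantiles at 0.005 and 0.995.
Posterior mean ≈ 0.446, SD ≈ 0.108; a Normal approximation gives roughly [0.167, 0.725].
Exact: lower = 0.217; upper = 0.774.

[0.217, 0.774]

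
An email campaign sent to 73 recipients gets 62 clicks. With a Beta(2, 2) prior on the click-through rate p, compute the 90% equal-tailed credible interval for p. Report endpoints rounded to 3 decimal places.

Posterior: Beta(2+62, 2+11) = Beta(64, 13).
Equal-tailed 90% interval: the 0.05 and 0.95 quantiles of Beta(64, 13).
Posterior mean ≈ 0.831, SD ≈ 0.042; a Normal approximation gives roughly [0.761, 0.901].
Exact: F⁻¹(0.05) = 0.757; F⁻¹(0.95) = 0.896.

[0.757, 0.896]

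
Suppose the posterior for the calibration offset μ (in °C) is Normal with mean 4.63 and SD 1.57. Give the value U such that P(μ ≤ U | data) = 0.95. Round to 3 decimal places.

7.212

Need U with P(μ ≤ U) = 0.95: U = 4.63 + z_{0.05}·1.57.
z = 1.645; U = 4.63 + 1.645 × 1.57 = 7.212.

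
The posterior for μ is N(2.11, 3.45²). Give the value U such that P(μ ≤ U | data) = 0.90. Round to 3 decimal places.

6.531

Need U with P(μ ≤ U) = 0.90: U = 2.11 + z_{0.1}·3.45.
z = 1.282; U = 2.11 + 1.282 × 3.45 = 6.531.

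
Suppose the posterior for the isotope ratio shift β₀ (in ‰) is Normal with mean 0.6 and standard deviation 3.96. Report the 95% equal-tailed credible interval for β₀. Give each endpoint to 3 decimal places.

The posterior is symmetric, so the 95% equal-tailed interval is β₀ = 0.6 ± z·3.96 with z = 1.960.
Half-width: 1.960 × 3.96 = 7.761.
0.6 − 7.761 = -7.161; 0.6 + 7.761 = 8.361.

[-7.161, 8.361]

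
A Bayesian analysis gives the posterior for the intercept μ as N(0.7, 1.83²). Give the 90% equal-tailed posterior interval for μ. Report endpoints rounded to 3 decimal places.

The posterior is symmetric, so the 90% equal-tailed interval is μ = 0.7 ± z·1.83 with z = 1.645.
Half-width: 1.645 × 1.83 = 3.010.
0.7 − 3.010 = -2.310; 0.7 + 3.010 = 3.710.

[-2.310, 3.710]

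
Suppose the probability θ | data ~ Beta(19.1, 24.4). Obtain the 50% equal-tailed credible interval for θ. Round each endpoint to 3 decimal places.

Posterior: Beta(19.1, 24.4).
Equal-tailed 50% interval: the 0.25 and 0.75 quantiles of Beta(19.1, 24.4).
Posterior mean ≈ 0.439, SD ≈ 0.074; a Normal approximation gives roughly [0.389, 0.489].
Exact: F⁻¹(0.25) = 0.388; F⁻¹(0.75) = 0.489.

[0.388, 0.489]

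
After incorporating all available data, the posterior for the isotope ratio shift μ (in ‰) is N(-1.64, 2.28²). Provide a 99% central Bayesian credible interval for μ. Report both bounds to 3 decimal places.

The posterior is symmetric, so the 99% equal-tailed interval is μ = -1.64 ± z·2.28 with z = 2.576.
Half-width: 2.576 × 2.28 = 5.873.
-1.64 − 5.873 = -7.513; -1.64 + 5.873 = 4.233.

[-7.513, 4.233]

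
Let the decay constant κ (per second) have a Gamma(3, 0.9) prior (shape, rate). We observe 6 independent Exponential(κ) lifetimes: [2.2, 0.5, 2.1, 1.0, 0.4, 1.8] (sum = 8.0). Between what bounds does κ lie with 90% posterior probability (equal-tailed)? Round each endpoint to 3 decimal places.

Posterior: Gamma(3+6, 0.9+8.0) = Gamma(9, 8.9) (shape, rate).
Equal-tailed 90% interval: Gamma(9, 8.9) quantiles at 0.05 and 0.95.
Posterior mean ≈ 1.011, SD ≈ 0.337; a Normal approximation gives roughly [0.457, 1.566].
Exact: lower = 0.528; upper = 1.622.

[0.528, 1.622]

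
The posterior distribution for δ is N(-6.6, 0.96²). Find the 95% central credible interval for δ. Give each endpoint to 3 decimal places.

The posterior is symmetric, so the 95% equal-tailed interval is δ = -6.6 ± z·0.96 with z = 1.960.
Half-width: 1.960 × 0.96 = 1.882.
-6.6 − 1.882 = -8.482; -6.6 + 1.882 = -4.718.

[-8.482, -4.718]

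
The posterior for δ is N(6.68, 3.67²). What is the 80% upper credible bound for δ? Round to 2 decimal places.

Need U with P(δ ≤ U) = 0.80: U = 6.68 + z_{0.2}·3.67.
z = 0.842; U = 6.68 + 0.842 × 3.67 = 9.77.

9.77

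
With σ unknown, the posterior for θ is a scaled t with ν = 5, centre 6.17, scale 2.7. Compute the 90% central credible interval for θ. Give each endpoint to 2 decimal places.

The t_5 distribution is symmetric; the 90% interval is 6.17 ± t·2.7 with t_{0.95,5} = 2.015.
Half-width: 2.015 × 2.7 = 5.44.
6.17 − 5.44 = 0.73; 6.17 + 5.44 = 11.61.

[0.73, 11.61]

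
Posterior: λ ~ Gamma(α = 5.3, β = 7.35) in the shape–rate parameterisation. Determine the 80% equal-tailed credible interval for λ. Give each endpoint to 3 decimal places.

[0.360, 1.140]

Posterior: Gamma(shape 5.3, rate 7.35).
Equal-tailed 80% interval: Gamma(5.3, 7.35) quantiles at 0.1 and 0.9.
Posterior mean ≈ 0.721, SD ≈ 0.313; a Normal approximation gives roughly [0.320, 1.122].
Exact: lower = 0.360; upper = 1.140.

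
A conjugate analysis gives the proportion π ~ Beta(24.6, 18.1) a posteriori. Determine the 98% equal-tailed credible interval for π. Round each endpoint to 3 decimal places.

Posterior: Beta(24.6, 18.1).
Equal-tailed 98% interval: the 0.01 and 0.99 quantiles of Beta(24.6, 18.1).
Posterior mean ≈ 0.576, SD ≈ 0.075; a Normal approximation gives roughly [0.402, 0.750].
Exact: F⁻¹(0.01) = 0.400; F⁻¹(0.99) = 0.742.

[0.400, 0.742]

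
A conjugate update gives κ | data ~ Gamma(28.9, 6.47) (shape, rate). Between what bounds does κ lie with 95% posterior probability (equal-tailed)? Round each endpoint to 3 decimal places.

[2.989, 6.236]

Posterior: Gamma(shape 28.9, rate 6.47).
Equal-tailed 95% interval: Gamma(28.9, 6.47) quantiles at 0.025 and 0.975.
Posterior mean ≈ 4.467, SD ≈ 0.831; a Normal approximation gives roughly [2.838, 6.095].
Exact: lower = 2.989; upper = 6.236.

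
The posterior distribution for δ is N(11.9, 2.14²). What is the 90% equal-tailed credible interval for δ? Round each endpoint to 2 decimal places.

The posterior is symmetric, so the 90% equal-tailed interval is δ = 11.9 ± z·2.14 with z = 1.645.
Half-width: 1.645 × 2.14 = 3.52.
11.9 − 3.52 = 8.38; 11.9 + 3.52 = 15.42.

[8.38, 15.42]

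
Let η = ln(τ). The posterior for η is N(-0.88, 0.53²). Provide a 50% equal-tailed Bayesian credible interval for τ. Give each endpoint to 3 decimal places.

On the log scale the 50% interval is -0.88 ± 0.674 × 0.53 = [-1.2375, -0.5225].
Exponentiate: [e^-1.2375, e^-0.5225] = [0.290, 0.593].

[0.290, 0.593]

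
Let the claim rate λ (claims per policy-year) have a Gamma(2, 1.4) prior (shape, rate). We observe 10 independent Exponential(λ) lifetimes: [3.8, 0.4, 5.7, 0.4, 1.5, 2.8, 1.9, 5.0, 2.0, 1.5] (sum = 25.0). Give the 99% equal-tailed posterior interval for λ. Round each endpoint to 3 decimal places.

Posterior: Gamma(2+10, 1.4+25.0) = Gamma(12, 26.4) (shape, rate).
Equal-tailed 99% interval: Gamma(12, 26.4) quantiles at 0.005 and 0.995.
Posterior mean ≈ 0.455, SD ≈ 0.131; a Normal approximation gives roughly [0.117, 0.793].
Exact: lower = 0.187; upper = 0.863.

[0.187, 0.863]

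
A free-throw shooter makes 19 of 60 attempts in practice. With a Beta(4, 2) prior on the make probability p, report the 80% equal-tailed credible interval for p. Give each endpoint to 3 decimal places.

Posterior: Beta(4+19, 2+41) = Beta(23, 43).
Equal-tailed 80% interval: the 0.1 and 0.9 quantiles of Beta(23, 43).
Posterior mean ≈ 0.348, SD ≈ 0.058; a Normal approximation gives roughly [0.274, 0.423].
Exact: F⁻¹(0.1) = 0.275; F⁻¹(0.9) = 0.424.

[0.275, 0.424]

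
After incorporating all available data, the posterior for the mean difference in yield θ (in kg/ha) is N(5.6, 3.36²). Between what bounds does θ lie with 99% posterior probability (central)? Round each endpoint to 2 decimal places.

The posterior is symmetric, so the 99% equal-tailed interval is θ = 5.6 ± z·3.36 with z = 2.576.
Half-width: 2.576 × 3.36 = 8.65.
5.6 − 8.65 = -3.05; 5.6 + 8.65 = 14.25.

[-3.05, 14.25]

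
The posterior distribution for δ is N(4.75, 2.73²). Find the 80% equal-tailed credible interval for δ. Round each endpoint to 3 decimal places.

The posterior is symmetric, so the 80% equal-tailed interval is δ = 4.75 ± z·2.73 with z = 1.282.
Half-width: 1.282 × 2.73 = 3.499.
4.75 − 3.499 = 1.251; 4.75 + 3.499 = 8.249.

[1.251, 8.249]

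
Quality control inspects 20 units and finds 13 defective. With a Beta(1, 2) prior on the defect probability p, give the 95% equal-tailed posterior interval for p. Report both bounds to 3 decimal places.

[0.407, 0.793]

Posterior: Beta(1+13, 2+7) = Beta(14, 9).
Equal-tailed 95% interval: the 0.025 and 0.975 quantiles of Beta(14, 9).
Posterior mean ≈ 0.609, SD ≈ 0.100; a Normal approximation gives roughly [0.413, 0.804].
Exact: F⁻¹(0.025) = 0.407; F⁻¹(0.975) = 0.793.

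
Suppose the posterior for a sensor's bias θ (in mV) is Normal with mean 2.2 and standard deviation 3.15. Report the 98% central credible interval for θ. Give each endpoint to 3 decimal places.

[-5.128, 9.528]

The posterior is symmetric, so the 98% equal-tailed interval is θ = 2.2 ± z·3.15 with z = 2.326.
Half-width: 2.326 × 3.15 = 7.328.
2.2 − 7.328 = -5.128; 2.2 + 7.328 = 9.528.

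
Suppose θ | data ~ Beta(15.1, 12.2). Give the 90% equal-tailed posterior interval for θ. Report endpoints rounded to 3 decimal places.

Posterior: Beta(15.1, 12.2).
Equal-tailed 90% interval: the 0.05 and 0.95 quantiles of Beta(15.1, 12.2).
Posterior mean ≈ 0.553, SD ≈ 0.093; a Normal approximation gives roughly [0.399, 0.707].
Exact: F⁻¹(0.05) = 0.397; F⁻¹(0.95) = 0.705.

[0.397, 0.705]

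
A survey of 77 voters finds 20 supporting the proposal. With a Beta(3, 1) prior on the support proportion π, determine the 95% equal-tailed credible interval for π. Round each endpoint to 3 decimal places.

Posterior: Beta(3+20, 1+57) = Beta(23, 58).
Equal-tailed 95% interval: the 0.025 and 0.975 quantiles of Beta(23, 58).
Posterior mean ≈ 0.284, SD ≈ 0.050; a Normal approximation gives roughly [0.186, 0.382].
Exact: F⁻¹(0.025) = 0.192; F⁻¹(0.975) = 0.386.

[0.192, 0.386]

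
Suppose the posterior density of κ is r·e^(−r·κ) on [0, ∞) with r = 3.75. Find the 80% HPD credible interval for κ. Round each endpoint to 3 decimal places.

[0.000, 0.429]

The exponential density is strictly decreasing on [0, ∞), so the HPD interval is anchored at 0: [0, q] with P(κ ≤ q) = 0.80.
q = −ln(1 − 0.80) / 3.75 = 1.6094 / 3.75 = 0.429.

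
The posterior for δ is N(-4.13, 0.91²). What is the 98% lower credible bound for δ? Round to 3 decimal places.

-5.999

Need L with P(δ ≥ L) = 0.98: L = -4.13 − z_{0.02}·0.91.
z = 2.054; L = -4.13 − 2.054 × 0.91 = -5.999.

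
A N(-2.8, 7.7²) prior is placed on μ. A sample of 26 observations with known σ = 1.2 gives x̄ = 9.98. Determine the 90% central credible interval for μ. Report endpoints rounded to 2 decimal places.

[9.58, 10.35]

Posterior precision = 1/7.7² + 26/1.2² = 0.0169 + 18.0556 = 18.0724, so posterior SD = 0.2352.
Posterior mean = (-2.8/7.7² + 26·9.98/1.2²) / 18.0724 = 9.9681.
Interval: 9.9681 ± 1.645 × 0.2352 → [9.58, 10.35].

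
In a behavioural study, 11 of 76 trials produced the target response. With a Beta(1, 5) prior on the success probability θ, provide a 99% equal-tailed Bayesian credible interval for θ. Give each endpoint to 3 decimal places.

[0.063, 0.261]

Posterior: Beta(1+11, 5+65) = Beta(12, 70).
Equal-tailed 99% interval: the 0.005 and 0.995 quantiles of Beta(12, 70).
Posterior mean ≈ 0.146, SD ≈ 0.039; a Normal approximation gives roughly [0.046, 0.246].
Exact: F⁻¹(0.005) = 0.063; F⁻¹(0.995) = 0.261.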